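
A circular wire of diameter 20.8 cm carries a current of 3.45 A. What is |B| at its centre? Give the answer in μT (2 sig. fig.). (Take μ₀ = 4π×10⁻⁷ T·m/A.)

At the centre of a circular loop the Biot–Savart law gives B = μ₀I/(2R) (so R = 0.104 m).
B = (4π×10⁻⁷ × 3.45) / (2 × 0.104) = 2.08×10⁻⁵ T.

B ≈ 21 μT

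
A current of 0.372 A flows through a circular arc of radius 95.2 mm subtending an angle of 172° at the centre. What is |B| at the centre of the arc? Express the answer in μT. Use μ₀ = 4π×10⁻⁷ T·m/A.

The Biot–Savart field of a circular arc at its centre is B = μ₀Iφ/(4πR), with φ = 3.002 rad.
B = (4π×10⁻⁷ × 0.372 × 3.002) / (4π × 0.0952) = 1.17×10⁻⁶ T.

B ≈ 1.17 μT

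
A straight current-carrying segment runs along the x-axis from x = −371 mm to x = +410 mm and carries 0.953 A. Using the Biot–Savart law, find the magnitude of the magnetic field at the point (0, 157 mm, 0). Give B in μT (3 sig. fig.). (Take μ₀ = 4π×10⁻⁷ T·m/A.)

B ≈ 1.13 μT

For a finite straight segment, B = (μ₀I/4πd)(sinθ₁ + sinθ₂), where θ₁, θ₂ are the angles from the perpendicular to each end.
The perpendicular distance is d = 0.157 m; the end-offsets along the wire are a = 0.371 m and b = 0.41 m.
sinθ₁ = 0.371/√(0.371²+0.157²) = 0.9209; sinθ₂ = 0.41/√(0.41²+0.157²) = 0.9339.
B = (4π×10⁻⁷ × 0.953) / (4π × 0.157) × (0.9209 + 0.9339) = 1.13×10⁻⁶ T.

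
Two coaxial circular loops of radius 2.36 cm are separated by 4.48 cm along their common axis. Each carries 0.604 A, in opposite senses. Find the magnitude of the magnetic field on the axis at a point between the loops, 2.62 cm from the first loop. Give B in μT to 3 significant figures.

B ≈ 2.97 μT

Each loop contributes B = μ₀IR²/[2(R²+z²)^(3/2)] on the axis, with z measured from that loop.
Loop 1 (z = 0.0262 m): B₁ = 4.82×10⁻⁶ T. Loop 2 (z = 0.0186 m): B₂ = 7.79×10⁻⁶ T.
The fields oppose: B = |B₁ − B₂| = 2.97×10⁻⁶ T.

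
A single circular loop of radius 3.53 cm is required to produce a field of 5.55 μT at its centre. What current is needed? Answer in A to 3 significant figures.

At the centre of a circular loop B = μ₀I/(2R), so I = 2RB/μ₀.
With R = 0.0353 m, I = 2 × 0.0353 × 5.55×10⁻⁶ / (4π×10⁻⁷) = 0.312 A.

I ≈ 0.312 A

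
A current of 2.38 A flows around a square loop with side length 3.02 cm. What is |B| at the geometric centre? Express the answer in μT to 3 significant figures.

Each side is a finite straight segment at perpendicular distance d = a/(2 tan(π/4)) = 0.0151 m from the centre, with end-angles ±π/4.
One side contributes B₁ = (μ₀I/4πd)·2 sin(π/4) = 2.23×10⁻⁵ T.
All 4 sides add in the same direction: B = 4 × 2.23×10⁻⁵ = 8.92×10⁻⁵ T.

B ≈ 89.2 μT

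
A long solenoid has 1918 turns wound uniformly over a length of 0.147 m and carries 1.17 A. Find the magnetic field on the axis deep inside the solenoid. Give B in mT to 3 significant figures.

Inside a long solenoid, B = μ₀nI with n = 1.305×10⁴ turns/m.
B = 4π×10⁻⁷ × 1.305×10⁴ × 1.17 = 1.92×10⁻² T.

B ≈ 19.2 mT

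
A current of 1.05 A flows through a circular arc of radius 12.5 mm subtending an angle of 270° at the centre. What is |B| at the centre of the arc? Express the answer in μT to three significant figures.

The Biot–Savart field of a circular arc at its centre is B = μ₀Iφ/(4πR), with φ = 4.712 rad.
B = (4π×10⁻⁷ × 1.05 × 4.712) / (4π × 0.0125) = 3.96×10⁻⁵ T.

B ≈ 39.6 μT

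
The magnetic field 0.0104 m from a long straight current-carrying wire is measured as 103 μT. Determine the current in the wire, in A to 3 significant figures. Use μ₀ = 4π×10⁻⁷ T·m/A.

I ≈ 5.36 A

For a long straight wire B = μ₀I/(2πd), so I = 2πdB/μ₀.
I = 2π × 0.0104 × 1.03×10⁻⁴ / (4π×10⁻⁷) = 5.36 A.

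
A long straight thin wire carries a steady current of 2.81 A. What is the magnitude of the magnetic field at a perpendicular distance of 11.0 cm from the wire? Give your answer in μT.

B ≈ 5.11 μT

For an infinitely long straight wire, B = μ₀I/(2πd).
B = (4π×10⁻⁷ × 2.81) / (2π × 0.11) = 5.11×10⁻⁶ T.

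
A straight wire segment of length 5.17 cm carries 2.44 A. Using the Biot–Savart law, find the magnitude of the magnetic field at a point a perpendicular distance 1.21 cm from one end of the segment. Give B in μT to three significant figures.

B ≈ 19.6 μT

For a finite straight segment, B = (μ₀I/4πd)(sinθ₁ + sinθ₂), where θ₁, θ₂ are the angles from the perpendicular to each end.
The perpendicular foot is at one end, so the two end-offsets along the wire are 0 and L = 0.0517 m.
sinθ₁ = 0/√(0²+0.0121²) = 0.0000; sinθ₂ = 0.0517/√(0.0517²+0.0121²) = 0.9737.
B = (4π×10⁻⁷ × 2.44) / (4π × 0.0121) × (0.0000 + 0.9737) = 1.96×10⁻⁵ T.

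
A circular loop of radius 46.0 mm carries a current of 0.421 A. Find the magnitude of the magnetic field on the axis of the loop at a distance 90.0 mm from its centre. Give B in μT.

On the axis of a circular loop, B = μ₀IR² / [2(R²+z²)^(3/2)].
R² + z² = (0.046)² + (0.09)² = 0.01022 m², and (R²+z²)^(3/2) = 1.03×10⁻³ m³.
B = (4π×10⁻⁷ × 0.421 × 0.002116) / (2 × 1.03×10⁻³) = 5.42×10⁻⁷ T.

B ≈ 0.542 μT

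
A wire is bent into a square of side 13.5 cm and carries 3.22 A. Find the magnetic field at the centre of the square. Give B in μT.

B ≈ 27.0 μT

Each side is a finite straight segment at perpendicular distance d = a/(2 tan(π/4)) = 0.0675 m from the centre, with end-angles ±π/4.
One side contributes B₁ = (μ₀I/4πd)·2 sin(π/4) = 6.75×10⁻⁶ T.
All 4 sides add in the same direction: B = 4 × 6.75×10⁻⁶ = 2.70×10⁻⁵ T.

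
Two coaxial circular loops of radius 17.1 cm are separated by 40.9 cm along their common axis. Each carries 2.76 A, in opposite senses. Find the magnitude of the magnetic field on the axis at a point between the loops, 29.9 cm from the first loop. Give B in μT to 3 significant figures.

Each loop contributes B = μ₀IR²/[2(R²+z²)^(3/2)] on the axis, with z measured from that loop.
Loop 1 (z = 0.299 m): B₁ = 1.24×10⁻⁶ T. Loop 2 (z = 0.11 m): B₂ = 6.03×10⁻⁶ T.
The fields oppose: B = |B₁ − B₂| = 4.79×10⁻⁶ T.

B ≈ 4.79 μT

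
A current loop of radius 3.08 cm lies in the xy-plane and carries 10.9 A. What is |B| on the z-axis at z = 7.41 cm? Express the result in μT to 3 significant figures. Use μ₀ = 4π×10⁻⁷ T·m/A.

On the axis of a circular loop, B = μ₀IR² / [2(R²+z²)^(3/2)].
R² + z² = (0.0308)² + (0.0741)² = 0.006439 m², and (R²+z²)^(3/2) = 5.17×10⁻⁴ m³.
B = (4π×10⁻⁷ × 10.9 × 0.0009486) / (2 × 5.17×10⁻⁴) = 1.26×10⁻⁵ T.

B ≈ 12.6 μT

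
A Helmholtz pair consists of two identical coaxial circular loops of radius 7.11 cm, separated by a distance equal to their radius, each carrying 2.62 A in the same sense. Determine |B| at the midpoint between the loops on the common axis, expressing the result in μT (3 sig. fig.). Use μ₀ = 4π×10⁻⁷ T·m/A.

Each loop contributes B = μ₀IR²/[2(R²+z²)^(3/2)] on the axis, with z measured from that loop.
Loop 1 (z = 0.03555 m): B₁ = 1.66×10⁻⁵ T. Loop 2 (z = 0.03555 m): B₂ = 1.66×10⁻⁵ T.
The fields add: B = B₁ + B₂ = 3.31×10⁻⁵ T.

B ≈ 33.1 μT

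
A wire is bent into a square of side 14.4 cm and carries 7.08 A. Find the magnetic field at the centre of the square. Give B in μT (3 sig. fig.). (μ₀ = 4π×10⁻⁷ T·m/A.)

B ≈ 55.6 μT

Each side is a finite straight segment at perpendicular distance d = a/(2 tan(π/4)) = 0.072 m from the centre, with end-angles ±π/4.
One side contributes B₁ = (μ₀I/4πd)·2 sin(π/4) = 1.39×10⁻⁵ T.
All 4 sides add in the same direction: B = 4 × 1.39×10⁻⁵ = 5.56×10⁻⁵ T.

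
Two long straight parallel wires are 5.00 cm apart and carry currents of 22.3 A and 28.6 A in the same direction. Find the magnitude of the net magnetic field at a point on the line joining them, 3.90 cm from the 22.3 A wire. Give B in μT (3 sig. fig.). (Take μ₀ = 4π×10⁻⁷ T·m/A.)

B ≈ 406 μT

Each long wire gives B = μ₀I/(2πd). Distances are d₁ = 0.039 m and d₂ = 0.011 m.
B₁ = 1.14×10⁻⁴ T, B₂ = 5.20×10⁻⁴ T.
Between parallel currents the two contributions point in opposite directions, so they subtract. B = |B₁ − B₂| = |1.14×10⁻⁴ − 5.20×10⁻⁴| = 4.06×10⁻⁴ T.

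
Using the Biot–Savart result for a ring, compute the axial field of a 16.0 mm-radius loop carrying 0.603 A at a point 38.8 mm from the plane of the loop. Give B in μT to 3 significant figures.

B ≈ 1.31 μT

On the axis of a circular loop, B = μ₀IR² / [2(R²+z²)^(3/2)].
R² + z² = (0.016)² + (0.0388)² = 0.001761 m², and (R²+z²)^(3/2) = 7.39×10⁻⁵ m³.
B = (4π×10⁻⁷ × 0.603 × 0.000256) / (2 × 7.39×10⁻⁵) = 1.31×10⁻⁶ T.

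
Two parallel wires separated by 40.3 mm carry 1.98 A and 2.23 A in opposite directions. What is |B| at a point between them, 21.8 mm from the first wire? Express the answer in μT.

B ≈ 42.3 μT

Each long wire gives B = μ₀I/(2πd). Distances are d₁ = 0.0218 m and d₂ = 0.0185 m.
B₁ = 1.82×10⁻⁵ T, B₂ = 2.41×10⁻⁵ T.
Between antiparallel currents both contributions point the same way, so they add. B = B₁ + B₂ = 1.82×10⁻⁵ + 2.41×10⁻⁵ = 4.23×10⁻⁵ T.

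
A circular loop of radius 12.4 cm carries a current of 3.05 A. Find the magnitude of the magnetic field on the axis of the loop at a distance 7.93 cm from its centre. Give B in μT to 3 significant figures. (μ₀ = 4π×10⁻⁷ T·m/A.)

On the axis of a circular loop, B = μ₀IR² / [2(R²+z²)^(3/2)].
R² + z² = (0.124)² + (0.0793)² = 0.02166 m², and (R²+z²)^(3/2) = 3.19×10⁻³ m³.
B = (4π×10⁻⁷ × 3.05 × 0.01538) / (2 × 3.19×10⁻³) = 9.24×10⁻⁶ T.

B ≈ 9.24 μT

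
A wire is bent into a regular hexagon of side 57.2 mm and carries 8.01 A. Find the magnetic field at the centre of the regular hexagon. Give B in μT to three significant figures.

Each side is a finite straight segment at perpendicular distance d = a/(2 tan(π/6)) = 0.04954 m from the centre, with end-angles ±π/6.
One side contributes B₁ = (μ₀I/4πd)·2 sin(π/6) = 1.62×10⁻⁵ T.
All 6 sides add in the same direction: B = 6 × 1.62×10⁻⁵ = 9.70×10⁻⁵ T.

B ≈ 97.0 μT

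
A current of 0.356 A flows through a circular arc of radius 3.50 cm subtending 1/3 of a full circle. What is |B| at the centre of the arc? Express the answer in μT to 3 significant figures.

B ≈ 2.13 μT

The Biot–Savart field of a circular arc at its centre is B = μ₀Iφ/(4πR), with φ = 2.094 rad.
B = (4π×10⁻⁷ × 0.356 × 2.094) / (4π × 0.035) = 2.13×10⁻⁶ T.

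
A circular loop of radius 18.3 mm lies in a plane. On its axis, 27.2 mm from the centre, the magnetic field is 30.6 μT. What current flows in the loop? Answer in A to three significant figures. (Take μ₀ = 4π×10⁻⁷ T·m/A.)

On the axis of a loop, B = μ₀IR²/[2(R²+z²)^(3/2)], so I = 2B(R²+z²)^(3/2)/(μ₀R²).
R² + z² = 0.0003349 + 0.0007398 = 0.001075 m²; raised to 3/2 gives 3.52×10⁻⁵ m³.
I = 2 × 3.06×10⁻⁵ × 3.52×10⁻⁵ / (1.26×10⁻⁶ × 0.0003349) = 5.12 A.

I ≈ 5.12 A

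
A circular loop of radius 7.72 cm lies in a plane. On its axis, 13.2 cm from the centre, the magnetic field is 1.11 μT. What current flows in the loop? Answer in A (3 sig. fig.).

I ≈ 1.06 A

On the axis of a loop, B = μ₀IR²/[2(R²+z²)^(3/2)], so I = 2B(R²+z²)^(3/2)/(μ₀R²).
R² + z² = 0.00596 + 0.01742 = 0.02338 m²; raised to 3/2 gives 3.58×10⁻³ m³.
I = 2 × 1.11×10⁻⁶ × 3.58×10⁻³ / (1.26×10⁻⁶ × 0.00596) = 1.06 A.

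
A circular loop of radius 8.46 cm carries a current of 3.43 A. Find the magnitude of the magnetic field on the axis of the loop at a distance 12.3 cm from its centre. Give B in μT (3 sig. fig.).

B ≈ 4.64 μT

On the axis of a circular loop, B = μ₀IR² / [2(R²+z²)^(3/2)].
R² + z² = (0.0846)² + (0.123)² = 0.02229 m², and (R²+z²)^(3/2) = 3.33×10⁻³ m³.
B = (4π×10⁻⁷ × 3.43 × 0.007157) / (2 × 3.33×10⁻³) = 4.64×10⁻⁶ T.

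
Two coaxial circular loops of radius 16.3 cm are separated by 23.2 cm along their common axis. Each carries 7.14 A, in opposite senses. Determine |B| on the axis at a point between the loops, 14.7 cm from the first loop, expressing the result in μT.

B ≈ 7.91 μT

Each loop contributes B = μ₀IR²/[2(R²+z²)^(3/2)] on the axis, with z measured from that loop.
Loop 1 (z = 0.147 m): B₁ = 1.13×10⁻⁵ T. Loop 2 (z = 0.085 m): B₂ = 1.92×10⁻⁵ T.
The fields oppose: B = |B₁ − B₂| = 7.91×10⁻⁶ T.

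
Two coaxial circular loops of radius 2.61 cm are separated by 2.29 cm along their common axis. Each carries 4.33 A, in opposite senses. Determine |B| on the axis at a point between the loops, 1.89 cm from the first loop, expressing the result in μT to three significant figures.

Each loop contributes B = μ₀IR²/[2(R²+z²)^(3/2)] on the axis, with z measured from that loop.
Loop 1 (z = 0.0189 m): B₁ = 5.54×10⁻⁵ T. Loop 2 (z = 0.004 m): B₂ = 1.01×10⁻⁴ T.
The fields oppose: B = |B₁ − B₂| = 4.53×10⁻⁵ T.

B ≈ 45.3 μT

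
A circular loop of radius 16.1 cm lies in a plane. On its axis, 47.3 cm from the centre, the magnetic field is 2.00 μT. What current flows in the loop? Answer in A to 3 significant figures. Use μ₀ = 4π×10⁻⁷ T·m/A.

On the axis of a loop, B = μ₀IR²/[2(R²+z²)^(3/2)], so I = 2B(R²+z²)^(3/2)/(μ₀R²).
R² + z² = 0.02592 + 0.2237 = 0.2496 m²; raised to 3/2 gives 0.125 m³.
I = 2 × 2.00×10⁻⁶ × 0.125 / (1.26×10⁻⁶ × 0.02592) = 15.3 A.

I ≈ 15.3 A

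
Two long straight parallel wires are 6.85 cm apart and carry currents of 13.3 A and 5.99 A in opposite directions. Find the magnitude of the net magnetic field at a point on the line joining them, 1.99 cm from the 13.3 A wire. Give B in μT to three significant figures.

Each long wire gives B = μ₀I/(2πd). Distances are d₁ = 0.0199 m and d₂ = 0.0486 m.
B₁ = 1.34×10⁻⁴ T, B₂ = 2.47×10⁻⁵ T.
Between antiparallel currents both contributions point the same way, so they add. B = B₁ + B₂ = 1.34×10⁻⁴ + 2.47×10⁻⁵ = 1.58×10⁻⁴ T.

B ≈ 158 μT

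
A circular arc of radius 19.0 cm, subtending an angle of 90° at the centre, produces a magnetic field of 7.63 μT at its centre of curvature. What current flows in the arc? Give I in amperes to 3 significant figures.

I ≈ 9.23 A

For a circular arc, B = μ₀Iφ/(4πR) with φ in radians; here φ = 1.571 rad.
So I = 4πRB/(μ₀φ) = 4π × 0.19 × 7.63×10⁻⁶ / (4π×10⁻⁷ × 1.571) = 9.23 A.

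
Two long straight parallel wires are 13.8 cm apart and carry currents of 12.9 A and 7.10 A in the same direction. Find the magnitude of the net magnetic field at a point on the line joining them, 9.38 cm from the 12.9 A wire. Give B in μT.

B ≈ 4.62 μT

Each long wire gives B = μ₀I/(2πd). Distances are d₁ = 0.0938 m and d₂ = 0.0442 m.
B₁ = 2.75×10⁻⁵ T, B₂ = 3.21×10⁻⁵ T.
Between parallel currents the two contributions point in opposite directions, so they subtract. B = |B₁ − B₂| = |2.75×10⁻⁵ − 3.21×10⁻⁵| = 4.62×10⁻⁶ T.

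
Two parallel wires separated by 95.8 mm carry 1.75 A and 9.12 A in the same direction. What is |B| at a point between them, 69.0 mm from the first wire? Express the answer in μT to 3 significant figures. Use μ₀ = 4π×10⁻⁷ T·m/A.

Each long wire gives B = μ₀I/(2πd). Distances are d₁ = 0.069 m and d₂ = 0.0268 m.
B₁ = 5.07×10⁻⁶ T, B₂ = 6.81×10⁻⁵ T.
Between parallel currents the two contributions point in opposite directions, so they subtract. B = |B₁ − B₂| = |5.07×10⁻⁶ − 6.81×10⁻⁵| = 6.30×10⁻⁵ T.

B ≈ 63.0 μT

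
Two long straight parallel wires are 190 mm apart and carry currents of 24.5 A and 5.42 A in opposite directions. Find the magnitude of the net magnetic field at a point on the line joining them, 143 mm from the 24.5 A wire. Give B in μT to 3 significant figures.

Each long wire gives B = μ₀I/(2πd). Distances are d₁ = 0.143 m and d₂ = 0.047 m.
B₁ = 3.43×10⁻⁵ T, B₂ = 2.31×10⁻⁵ T.
Between antiparallel currents both contributions point the same way, so they add. B = B₁ + B₂ = 3.43×10⁻⁵ + 2.31×10⁻⁵ = 5.73×10⁻⁵ T.

B ≈ 57.3 μT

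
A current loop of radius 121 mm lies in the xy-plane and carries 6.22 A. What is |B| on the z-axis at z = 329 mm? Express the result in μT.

B ≈ 1.33 μT

On the axis of a circular loop, B = μ₀IR² / [2(R²+z²)^(3/2)].
R² + z² = (0.121)² + (0.329)² = 0.1229 m², and (R²+z²)^(3/2) = 4.31×10⁻² m³.
B = (4π×10⁻⁷ × 6.22 × 0.01464) / (2 × 4.31×10⁻²) = 1.33×10⁻⁶ T.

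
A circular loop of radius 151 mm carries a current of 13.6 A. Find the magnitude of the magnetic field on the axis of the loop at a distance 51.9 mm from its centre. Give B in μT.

B ≈ 47.9 μT

On the axis of a circular loop, B = μ₀IR² / [2(R²+z²)^(3/2)].
R² + z² = (0.151)² + (0.0519)² = 0.02549 m², and (R²+z²)^(3/2) = 4.07×10⁻³ m³.
B = (4π×10⁻⁷ × 13.6 × 0.0228) / (2 × 4.07×10⁻³) = 4.79×10⁻⁵ T.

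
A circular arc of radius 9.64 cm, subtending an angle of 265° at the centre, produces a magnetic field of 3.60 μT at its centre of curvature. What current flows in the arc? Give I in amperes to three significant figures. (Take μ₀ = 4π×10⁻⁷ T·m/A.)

For a circular arc, B = μ₀Iφ/(4πR) with φ in radians; here φ = 4.625 rad.
So I = 4πRB/(μ₀φ) = 4π × 0.0964 × 3.60×10⁻⁶ / (4π×10⁻⁷ × 4.625) = 0.750 A.

I ≈ 0.750 A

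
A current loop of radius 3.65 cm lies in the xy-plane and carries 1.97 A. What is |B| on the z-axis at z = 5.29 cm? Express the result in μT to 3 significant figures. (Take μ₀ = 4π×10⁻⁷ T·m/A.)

On the axis of a circular loop, B = μ₀IR² / [2(R²+z²)^(3/2)].
R² + z² = (0.0365)² + (0.0529)² = 0.004131 m², and (R²+z²)^(3/2) = 2.65×10⁻⁴ m³.
B = (4π×10⁻⁷ × 1.97 × 0.001332) / (2 × 2.65×10⁻⁴) = 6.21×10⁻⁶ T.

B ≈ 6.21 μT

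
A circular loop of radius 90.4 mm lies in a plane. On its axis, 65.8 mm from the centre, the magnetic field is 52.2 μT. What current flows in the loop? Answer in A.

I ≈ 14.2 A

On the axis of a loop, B = μ₀IR²/[2(R²+z²)^(3/2)], so I = 2B(R²+z²)^(3/2)/(μ₀R²).
R² + z² = 0.008172 + 0.00433 = 0.0125 m²; raised to 3/2 gives 1.40×10⁻³ m³.
I = 2 × 5.22×10⁻⁵ × 1.40×10⁻³ / (1.26×10⁻⁶ × 0.008172) = 14.2 A.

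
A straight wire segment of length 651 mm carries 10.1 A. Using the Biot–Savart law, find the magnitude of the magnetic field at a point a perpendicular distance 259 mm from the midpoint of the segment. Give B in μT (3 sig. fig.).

For a finite straight segment, B = (μ₀I/4πd)(sinθ₁ + sinθ₂), where θ₁, θ₂ are the angles from the perpendicular to each end.
The perpendicular from the point meets the wire at its midpoint, so each end is L/2 = 0.3255 m away along the wire.
sinθ₁ = 0.3255/√(0.3255²+0.259²) = 0.7825; sinθ₂ = 0.3255/√(0.3255²+0.259²) = 0.7825.
B = (4π×10⁻⁷ × 10.1) / (4π × 0.259) × (0.7825 + 0.7825) = 6.10×10⁻⁶ T.

B ≈ 6.10 μT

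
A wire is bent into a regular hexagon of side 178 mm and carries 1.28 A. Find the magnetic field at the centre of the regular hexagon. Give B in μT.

Each side is a finite straight segment at perpendicular distance d = a/(2 tan(π/6)) = 0.1542 m from the centre, with end-angles ±π/6.
One side contributes B₁ = (μ₀I/4πd)·2 sin(π/6) = 8.30×10⁻⁷ T.
All 6 sides add in the same direction: B = 6 × 8.30×10⁻⁷ = 4.98×10⁻⁶ T.

B ≈ 4.98 μT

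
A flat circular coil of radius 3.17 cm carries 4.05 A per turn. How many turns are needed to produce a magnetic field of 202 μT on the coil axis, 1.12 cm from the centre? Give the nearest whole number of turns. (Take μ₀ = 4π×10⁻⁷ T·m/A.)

For an N-turn coil, B = Nμ₀IR²/[2(R²+z²)^(3/2)]. A single turn gives B₁ = 6.73×10⁻⁵ T with R = 0.0317 m, z = 0.0112 m.
N = B/B₁ = 2.02×10⁻⁴ / 6.73×10⁻⁵ = 3.00.

N = 3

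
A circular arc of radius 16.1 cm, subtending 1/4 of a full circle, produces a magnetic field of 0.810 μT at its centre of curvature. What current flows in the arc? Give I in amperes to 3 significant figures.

For a circular arc, B = μ₀Iφ/(4πR) with φ in radians; here φ = 1.571 rad.
So I = 4πRB/(μ₀φ) = 4π × 0.161 × 8.10×10⁻⁷ / (4π×10⁻⁷ × 1.571) = 0.830 A.

I ≈ 0.830 A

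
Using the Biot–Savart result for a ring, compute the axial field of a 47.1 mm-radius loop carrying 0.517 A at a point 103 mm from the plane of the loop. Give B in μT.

On the axis of a circular loop, B = μ₀IR² / [2(R²+z²)^(3/2)].
R² + z² = (0.0471)² + (0.103)² = 0.01283 m², and (R²+z²)^(3/2) = 1.45×10⁻³ m³.
B = (4π×10⁻⁷ × 0.517 × 0.002218) / (2 × 1.45×10⁻³) = 4.96×10⁻⁷ T.

B ≈ 0.496 μT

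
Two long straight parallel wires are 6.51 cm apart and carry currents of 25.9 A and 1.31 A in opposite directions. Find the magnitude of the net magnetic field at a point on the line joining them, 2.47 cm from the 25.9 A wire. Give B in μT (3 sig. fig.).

Each long wire gives B = μ₀I/(2πd). Distances are d₁ = 0.0247 m and d₂ = 0.0404 m.
B₁ = 2.10×10⁻⁴ T, B₂ = 6.49×10⁻⁶ T.
Between antiparallel currents both contributions point the same way, so they add. B = B₁ + B₂ = 2.10×10⁻⁴ + 6.49×10⁻⁶ = 2.16×10⁻⁴ T.

B ≈ 216 μT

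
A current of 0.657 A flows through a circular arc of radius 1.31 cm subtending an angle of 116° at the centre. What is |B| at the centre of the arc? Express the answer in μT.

The Biot–Savart field of a circular arc at its centre is B = μ₀Iφ/(4πR), with φ = 2.025 rad.
B = (4π×10⁻⁷ × 0.657 × 2.025) / (4π × 0.0131) = 1.02×10⁻⁵ T.

B ≈ 10.2 μT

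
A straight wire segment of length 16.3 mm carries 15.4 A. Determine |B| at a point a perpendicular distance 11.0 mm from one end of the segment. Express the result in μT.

B ≈ 116 μT

For a finite straight segment, B = (μ₀I/4πd)(sinθ₁ + sinθ₂), where θ₁, θ₂ are the angles from the perpendicular to each end.
The perpendicular foot is at one end, so the two end-offsets along the wire are 0 and L = 0.0163 m.
sinθ₁ = 0/√(0²+0.011²) = 0.0000; sinθ₂ = 0.0163/√(0.0163²+0.011²) = 0.8289.
B = (4π×10⁻⁷ × 15.4) / (4π × 0.011) × (0.0000 + 0.8289) = 1.16×10⁻⁴ T.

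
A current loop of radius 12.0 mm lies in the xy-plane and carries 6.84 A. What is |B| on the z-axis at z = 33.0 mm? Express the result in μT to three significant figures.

On the axis of a circular loop, B = μ₀IR² / [2(R²+z²)^(3/2)].
R² + z² = (0.012)² + (0.033)² = 0.001233 m², and (R²+z²)^(3/2) = 4.33×10⁻⁵ m³.
B = (4π×10⁻⁷ × 6.84 × 0.000144) / (2 × 4.33×10⁻⁵) = 1.43×10⁻⁵ T.

B ≈ 14.3 μT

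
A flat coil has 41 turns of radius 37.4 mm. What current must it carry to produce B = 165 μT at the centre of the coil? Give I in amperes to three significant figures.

I ≈ 0.240 A

For an N-turn coil, B = Nμ₀I/(2R) with R = 0.0374 m, so I = 2RB/(Nμ₀) = 2 × 0.0374 × 1.65×10⁻⁴ / (41 × 4π×10⁻⁷) = 0.240 A.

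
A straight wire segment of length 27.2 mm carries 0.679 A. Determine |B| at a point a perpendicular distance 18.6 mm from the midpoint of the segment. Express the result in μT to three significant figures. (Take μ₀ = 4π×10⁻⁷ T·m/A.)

For a finite straight segment, B = (μ₀I/4πd)(sinθ₁ + sinθ₂), where θ₁, θ₂ are the angles from the perpendicular to each end.
The perpendicular from the point meets the wire at its midpoint, so each end is L/2 = 0.0136 m away along the wire.
sinθ₁ = 0.0136/√(0.0136²+0.0186²) = 0.5902; sinθ₂ = 0.0136/√(0.0136²+0.0186²) = 0.5902.
B = (4π×10⁻⁷ × 0.679) / (4π × 0.0186) × (0.5902 + 0.5902) = 4.31×10⁻⁶ T.

B ≈ 4.31 μT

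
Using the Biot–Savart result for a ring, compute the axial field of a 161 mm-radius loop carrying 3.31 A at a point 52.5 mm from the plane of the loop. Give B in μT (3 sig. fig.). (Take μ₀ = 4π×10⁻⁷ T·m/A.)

B ≈ 11.1 μT

On the axis of a circular loop, B = μ₀IR² / [2(R²+z²)^(3/2)].
R² + z² = (0.161)² + (0.0525)² = 0.02868 m², and (R²+z²)^(3/2) = 4.86×10⁻³ m³.
B = (4π×10⁻⁷ × 3.31 × 0.02592) / (2 × 4.86×10⁻³) = 1.11×10⁻⁵ T.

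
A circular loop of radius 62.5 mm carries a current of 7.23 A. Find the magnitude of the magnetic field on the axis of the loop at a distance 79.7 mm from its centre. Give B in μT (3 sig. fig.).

B ≈ 17.1 μT

On the axis of a circular loop, B = μ₀IR² / [2(R²+z²)^(3/2)].
R² + z² = (0.0625)² + (0.0797)² = 0.01026 m², and (R²+z²)^(3/2) = 1.04×10⁻³ m³.
B = (4π×10⁻⁷ × 7.23 × 0.003906) / (2 × 1.04×10⁻³) = 1.71×10⁻⁵ T.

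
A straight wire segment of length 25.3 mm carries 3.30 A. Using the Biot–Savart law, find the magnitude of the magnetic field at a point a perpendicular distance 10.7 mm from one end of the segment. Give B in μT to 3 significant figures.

For a finite straight segment, B = (μ₀I/4πd)(sinθ₁ + sinθ₂), where θ₁, θ₂ are the angles from the perpendicular to each end.
The perpendicular foot is at one end, so the two end-offsets along the wire are 0 and L = 0.0253 m.
sinθ₁ = 0/√(0²+0.0107²) = 0.0000; sinθ₂ = 0.0253/√(0.0253²+0.0107²) = 0.9210.
B = (4π×10⁻⁷ × 3.30) / (4π × 0.0107) × (0.0000 + 0.9210) = 2.84×10⁻⁵ T.

B ≈ 28.4 μT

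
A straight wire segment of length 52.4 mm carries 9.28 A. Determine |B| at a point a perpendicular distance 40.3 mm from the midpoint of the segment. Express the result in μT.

For a finite straight segment, B = (μ₀I/4πd)(sinθ₁ + sinθ₂), where θ₁, θ₂ are the angles from the perpendicular to each end.
The perpendicular from the point meets the wire at its midpoint, so each end is L/2 = 0.0262 m away along the wire.
sinθ₁ = 0.0262/√(0.0262²+0.0403²) = 0.5451; sinθ₂ = 0.0262/√(0.0262²+0.0403²) = 0.5451.
B = (4π×10⁻⁷ × 9.28) / (4π × 0.0403) × (0.5451 + 0.5451) = 2.51×10⁻⁵ T.

B ≈ 25.1 μT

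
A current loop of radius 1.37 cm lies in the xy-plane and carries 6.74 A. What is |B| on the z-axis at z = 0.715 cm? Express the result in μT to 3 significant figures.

B ≈ 215 μT

On the axis of a circular loop, B = μ₀IR² / [2(R²+z²)^(3/2)].
R² + z² = (0.0137)² + (0.00715)² = 0.0002388 m², and (R²+z²)^(3/2) = 3.69×10⁻⁶ m³.
B = (4π×10⁻⁷ × 6.74 × 0.0001877) / (2 × 3.69×10⁻⁶) = 2.15×10⁻⁴ T.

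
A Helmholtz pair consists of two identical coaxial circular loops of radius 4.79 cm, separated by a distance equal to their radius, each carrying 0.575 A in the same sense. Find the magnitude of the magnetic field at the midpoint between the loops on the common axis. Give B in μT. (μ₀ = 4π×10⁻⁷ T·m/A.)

B ≈ 10.8 μT

Each loop contributes B = μ₀IR²/[2(R²+z²)^(3/2)] on the axis, with z measured from that loop.
Loop 1 (z = 0.02395 m): B₁ = 5.40×10⁻⁶ T. Loop 2 (z = 0.02395 m): B₂ = 5.40×10⁻⁶ T.
The fields add: B = B₁ + B₂ = 1.08×10⁻⁵ T.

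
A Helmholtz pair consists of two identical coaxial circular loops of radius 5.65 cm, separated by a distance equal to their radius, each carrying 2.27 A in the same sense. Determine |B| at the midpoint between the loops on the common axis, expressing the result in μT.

Each loop contributes B = μ₀IR²/[2(R²+z²)^(3/2)] on the axis, with z measured from that loop.
Loop 1 (z = 0.02825 m): B₁ = 1.81×10⁻⁵ T. Loop 2 (z = 0.02825 m): B₂ = 1.81×10⁻⁵ T.
The fields add: B = B₁ + B₂ = 3.61×10⁻⁵ T.

B ≈ 36.1 μT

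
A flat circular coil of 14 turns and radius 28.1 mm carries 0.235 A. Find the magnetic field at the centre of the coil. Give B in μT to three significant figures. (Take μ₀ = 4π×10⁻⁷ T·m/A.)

For an N-turn flat coil, B = Nμ₀I/(2R) with R = 0.0281 m.
B = 14 × 5.25×10⁻⁶ T = 7.36×10⁻⁵ T.

B ≈ 73.6 μT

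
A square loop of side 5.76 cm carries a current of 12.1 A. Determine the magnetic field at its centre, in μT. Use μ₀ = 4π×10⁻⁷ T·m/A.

Each side is a finite straight segment at perpendicular distance d = a/(2 tan(π/4)) = 0.0288 m from the centre, with end-angles ±π/4.
One side contributes B₁ = (μ₀I/4πd)·2 sin(π/4) = 5.94×10⁻⁵ T.
All 4 sides add in the same direction: B = 4 × 5.94×10⁻⁵ = 2.38×10⁻⁴ T.

B ≈ 238 μT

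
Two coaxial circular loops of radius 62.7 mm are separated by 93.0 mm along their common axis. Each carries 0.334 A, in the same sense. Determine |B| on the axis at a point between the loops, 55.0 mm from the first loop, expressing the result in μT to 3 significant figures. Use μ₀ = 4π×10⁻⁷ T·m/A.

Each loop contributes B = μ₀IR²/[2(R²+z²)^(3/2)] on the axis, with z measured from that loop.
Loop 1 (z = 0.055 m): B₁ = 1.42×10⁻⁶ T. Loop 2 (z = 0.038 m): B₂ = 2.09×10⁻⁶ T.
The fields add: B = B₁ + B₂ = 3.52×10⁻⁶ T.

B ≈ 3.52 μT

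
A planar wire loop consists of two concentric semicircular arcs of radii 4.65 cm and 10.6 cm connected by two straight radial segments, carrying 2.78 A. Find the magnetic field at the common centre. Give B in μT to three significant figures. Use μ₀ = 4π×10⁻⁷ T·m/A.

B ≈ 10.5 μT

The radial connectors point toward the centre, so dl × r̂ = 0 and they contribute nothing.
Each semicircle gives μ₀I/(4R): inner arc 1.88×10⁻⁵ T, outer arc 8.24×10⁻⁶ T.
The two arcs carry current in opposite angular senses, so their fields oppose: B = |1.88×10⁻⁵ − 8.24×10⁻⁶| = 1.05×10⁻⁵ T.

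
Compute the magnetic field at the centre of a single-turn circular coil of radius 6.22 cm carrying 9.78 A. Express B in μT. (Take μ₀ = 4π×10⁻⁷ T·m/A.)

At the centre of a circular loop the Biot–Savart law gives B = μ₀I/(2R).
B = (4π×10⁻⁷ × 9.78) / (2 × 0.0622) = 9.88×10⁻⁵ T.

B ≈ 98.8 μT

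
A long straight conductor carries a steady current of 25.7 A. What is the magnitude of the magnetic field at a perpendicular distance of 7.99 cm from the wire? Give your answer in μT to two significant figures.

For an infinitely long straight wire, B = μ₀I/(2πd).
B = (4π×10⁻⁷ × 25.7) / (2π × 0.0799) = 6.43×10⁻⁵ T.

B ≈ 64 μT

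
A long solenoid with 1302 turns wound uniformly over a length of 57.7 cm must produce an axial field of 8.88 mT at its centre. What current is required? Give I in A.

I ≈ 3.13 A

Inside a long solenoid B = μ₀nI with n = 2256 m⁻¹, so I = B/(μ₀n).
I = 8.88×10⁻³ / (4π×10⁻⁷ × 2256) = 3.13 A.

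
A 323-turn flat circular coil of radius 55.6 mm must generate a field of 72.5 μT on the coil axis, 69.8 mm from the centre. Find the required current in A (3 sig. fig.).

For an N-turn coil, B = Nμ₀IR²/[2(R²+z²)^(3/2)] with R = 0.0556 m, z = 0.0698 m, so I = 2B(R²+z²)^(3/2)/(Nμ₀R²) = 2 × 7.25×10⁻⁵ × 7.11×10⁻⁴ / (323 × 4π×10⁻⁷ × 0.003091) = 8.21×10⁻² A.

I ≈ 0.0821 A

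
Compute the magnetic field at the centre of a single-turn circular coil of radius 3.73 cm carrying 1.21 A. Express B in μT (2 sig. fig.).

B ≈ 20 μT

At the centre of a circular loop the Biot–Savart law gives B = μ₀I/(2R).
B = (4π×10⁻⁷ × 1.21) / (2 × 0.0373) = 2.04×10⁻⁵ T.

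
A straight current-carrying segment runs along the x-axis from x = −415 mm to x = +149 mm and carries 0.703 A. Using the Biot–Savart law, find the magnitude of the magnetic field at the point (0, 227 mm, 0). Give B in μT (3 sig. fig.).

B ≈ 0.442 μT

For a finite straight segment, B = (μ₀I/4πd)(sinθ₁ + sinθ₂), where θ₁, θ₂ are the angles from the perpendicular to each end.
The perpendicular distance is d = 0.227 m; the end-offsets along the wire are a = 0.415 m and b = 0.149 m.
sinθ₁ = 0.415/√(0.415²+0.227²) = 0.8773; sinθ₂ = 0.149/√(0.149²+0.227²) = 0.5487.
B = (4π×10⁻⁷ × 0.703) / (4π × 0.227) × (0.8773 + 0.5487) = 4.42×10⁻⁷ T.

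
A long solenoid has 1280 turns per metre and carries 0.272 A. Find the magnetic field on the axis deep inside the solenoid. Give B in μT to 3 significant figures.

B ≈ 438 μT

Inside a long solenoid, B = μ₀nI with n = 1280 turns/m.
B = 4π×10⁻⁷ × 1280 × 0.272 = 4.38×10⁻⁴ T.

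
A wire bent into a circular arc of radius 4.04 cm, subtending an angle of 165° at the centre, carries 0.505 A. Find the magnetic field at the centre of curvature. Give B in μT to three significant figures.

The Biot–Savart field of a circular arc at its centre is B = μ₀Iφ/(4πR), with φ = 2.88 rad.
B = (4π×10⁻⁷ × 0.505 × 2.88) / (4π × 0.0404) = 3.60×10⁻⁶ T.

B ≈ 3.60 μT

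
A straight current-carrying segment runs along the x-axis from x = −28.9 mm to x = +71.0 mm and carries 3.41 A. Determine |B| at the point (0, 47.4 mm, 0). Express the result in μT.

B ≈ 9.73 μT

For a finite straight segment, B = (μ₀I/4πd)(sinθ₁ + sinθ₂), where θ₁, θ₂ are the angles from the perpendicular to each end.
The perpendicular distance is d = 0.0474 m; the end-offsets along the wire are a = 0.0289 m and b = 0.071 m.
sinθ₁ = 0.0289/√(0.0289²+0.0474²) = 0.5206; sinθ₂ = 0.071/√(0.071²+0.0474²) = 0.8317.
B = (4π×10⁻⁷ × 3.41) / (4π × 0.0474) × (0.5206 + 0.8317) = 9.73×10⁻⁶ T.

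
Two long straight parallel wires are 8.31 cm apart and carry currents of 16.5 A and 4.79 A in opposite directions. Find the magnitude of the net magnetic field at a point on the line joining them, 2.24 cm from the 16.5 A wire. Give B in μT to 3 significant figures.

Each long wire gives B = μ₀I/(2πd). Distances are d₁ = 0.0224 m and d₂ = 0.0607 m.
B₁ = 1.47×10⁻⁴ T, B₂ = 1.58×10⁻⁵ T.
Between antiparallel currents both contributions point the same way, so they add. B = B₁ + B₂ = 1.47×10⁻⁴ + 1.58×10⁻⁵ = 1.63×10⁻⁴ T.

B ≈ 163 μT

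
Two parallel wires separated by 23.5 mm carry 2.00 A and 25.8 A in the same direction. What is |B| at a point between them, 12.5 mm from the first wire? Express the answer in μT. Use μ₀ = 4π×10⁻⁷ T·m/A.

Each long wire gives B = μ₀I/(2πd). Distances are d₁ = 0.0125 m and d₂ = 0.011 m.
B₁ = 3.20×10⁻⁵ T, B₂ = 4.69×10⁻⁴ T.
Between parallel currents the two contributions point in opposite directions, so they subtract. B = |B₁ − B₂| = |3.20×10⁻⁵ − 4.69×10⁻⁴| = 4.37×10⁻⁴ T.

B ≈ 437 μT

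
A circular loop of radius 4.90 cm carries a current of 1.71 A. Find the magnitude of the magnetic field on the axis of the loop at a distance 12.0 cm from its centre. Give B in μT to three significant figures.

On the axis of a circular loop, B = μ₀IR² / [2(R²+z²)^(3/2)].
R² + z² = (0.049)² + (0.12)² = 0.0168 m², and (R²+z²)^(3/2) = 2.18×10⁻³ m³.
B = (4π×10⁻⁷ × 1.71 × 0.002401) / (2 × 2.18×10⁻³) = 1.18×10⁻⁶ T.

B ≈ 1.18 μT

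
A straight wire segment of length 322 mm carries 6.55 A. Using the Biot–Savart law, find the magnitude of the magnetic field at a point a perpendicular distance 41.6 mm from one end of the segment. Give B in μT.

For a finite straight segment, B = (μ₀I/4πd)(sinθ₁ + sinθ₂), where θ₁, θ₂ are the angles from the perpendicular to each end.
The perpendicular foot is at one end, so the two end-offsets along the wire are 0 and L = 0.322 m.
sinθ₁ = 0/√(0²+0.0416²) = 0.0000; sinθ₂ = 0.322/√(0.322²+0.0416²) = 0.9918.
B = (4π×10⁻⁷ × 6.55) / (4π × 0.0416) × (0.0000 + 0.9918) = 1.56×10⁻⁵ T.

B ≈ 15.6 μT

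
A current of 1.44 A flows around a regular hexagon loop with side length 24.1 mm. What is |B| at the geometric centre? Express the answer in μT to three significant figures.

B ≈ 41.4 μT

Each side is a finite straight segment at perpendicular distance d = a/(2 tan(π/6)) = 0.02087 m from the centre, with end-angles ±π/6.
One side contributes B₁ = (μ₀I/4πd)·2 sin(π/6) = 6.90×10⁻⁶ T.
All 6 sides add in the same direction: B = 6 × 6.90×10⁻⁶ = 4.14×10⁻⁵ T.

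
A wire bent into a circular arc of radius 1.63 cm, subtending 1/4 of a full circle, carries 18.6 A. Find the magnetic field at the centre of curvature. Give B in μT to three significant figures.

The Biot–Savart field of a circular arc at its centre is B = μ₀Iφ/(4πR), with φ = 1.571 rad.
B = (4π×10⁻⁷ × 18.6 × 1.571) / (4π × 0.0163) = 1.79×10⁻⁴ T.

B ≈ 179 μT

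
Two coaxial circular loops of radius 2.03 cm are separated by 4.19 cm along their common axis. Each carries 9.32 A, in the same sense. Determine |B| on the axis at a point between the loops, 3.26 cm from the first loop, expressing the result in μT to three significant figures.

Each loop contributes B = μ₀IR²/[2(R²+z²)^(3/2)] on the axis, with z measured from that loop.
Loop 1 (z = 0.0326 m): B₁ = 4.26×10⁻⁵ T. Loop 2 (z = 0.0093 m): B₂ = 2.17×10⁻⁴ T.
The fields add: B = B₁ + B₂ = 2.59×10⁻⁴ T.

B ≈ 259 μT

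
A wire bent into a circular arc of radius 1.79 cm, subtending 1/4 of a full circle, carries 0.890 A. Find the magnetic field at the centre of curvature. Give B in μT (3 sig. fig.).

The Biot–Savart field of a circular arc at its centre is B = μ₀Iφ/(4πR), with φ = 1.571 rad.
B = (4π×10⁻⁷ × 0.890 × 1.571) / (4π × 0.0179) = 7.81×10⁻⁶ T.

B ≈ 7.81 μT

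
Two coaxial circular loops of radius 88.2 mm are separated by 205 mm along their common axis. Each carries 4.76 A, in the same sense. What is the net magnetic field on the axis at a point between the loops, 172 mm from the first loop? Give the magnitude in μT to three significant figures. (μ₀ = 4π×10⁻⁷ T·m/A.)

Each loop contributes B = μ₀IR²/[2(R²+z²)^(3/2)] on the axis, with z measured from that loop.
Loop 1 (z = 0.172 m): B₁ = 3.22×10⁻⁶ T. Loop 2 (z = 0.033 m): B₂ = 2.79×10⁻⁵ T.
The fields add: B = B₁ + B₂ = 3.11×10⁻⁵ T.

B ≈ 31.1 μT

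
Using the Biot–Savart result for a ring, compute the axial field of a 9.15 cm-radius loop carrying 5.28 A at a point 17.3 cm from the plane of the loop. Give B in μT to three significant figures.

B ≈ 3.71 μT

On the axis of a circular loop, B = μ₀IR² / [2(R²+z²)^(3/2)].
R² + z² = (0.0915)² + (0.173)² = 0.0383 m², and (R²+z²)^(3/2) = 7.50×10⁻³ m³.
B = (4π×10⁻⁷ × 5.28 × 0.008372) / (2 × 7.50×10⁻³) = 3.71×10⁻⁶ T.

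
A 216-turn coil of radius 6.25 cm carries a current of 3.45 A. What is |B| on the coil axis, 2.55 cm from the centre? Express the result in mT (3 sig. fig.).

B ≈ 5.95 mT

For an N-turn flat coil, B = Nμ₀IR²/[2(R²+z²)^(3/2)] with R = 0.0625 m, z = 0.0255 m.
B = 216 × 2.75×10⁻⁵ T = 5.95×10⁻³ T.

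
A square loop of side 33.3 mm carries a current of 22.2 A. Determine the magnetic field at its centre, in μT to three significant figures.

Each side is a finite straight segment at perpendicular distance d = a/(2 tan(π/4)) = 0.01665 m from the centre, with end-angles ±π/4.
One side contributes B₁ = (μ₀I/4πd)·2 sin(π/4) = 1.89×10⁻⁴ T.
All 4 sides add in the same direction: B = 4 × 1.89×10⁻⁴ = 7.54×10⁻⁴ T.

B ≈ 754 μT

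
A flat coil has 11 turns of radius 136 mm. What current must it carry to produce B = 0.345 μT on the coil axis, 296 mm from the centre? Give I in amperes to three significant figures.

I ≈ 0.0933 A

For an N-turn coil, B = Nμ₀IR²/[2(R²+z²)^(3/2)] with R = 0.136 m, z = 0.296 m, so I = 2B(R²+z²)^(3/2)/(Nμ₀R²) = 2 × 3.45×10⁻⁷ × 3.46×10⁻² / (11 × 4π×10⁻⁷ × 0.0185) = 9.33×10⁻² A.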